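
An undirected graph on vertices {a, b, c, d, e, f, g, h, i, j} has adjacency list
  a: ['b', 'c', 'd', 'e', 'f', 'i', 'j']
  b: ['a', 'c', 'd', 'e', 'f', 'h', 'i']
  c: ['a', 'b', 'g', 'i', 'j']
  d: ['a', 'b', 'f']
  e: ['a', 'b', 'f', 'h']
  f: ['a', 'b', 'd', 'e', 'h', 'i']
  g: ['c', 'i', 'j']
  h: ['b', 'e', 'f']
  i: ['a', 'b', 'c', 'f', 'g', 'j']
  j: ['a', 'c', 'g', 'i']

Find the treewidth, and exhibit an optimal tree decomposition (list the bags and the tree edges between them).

Every bag has size at most 4, so the width is 4 − 1 = 3 and tw(G) ≤ 3. On the other hand G contains the 4-clique {c, g, i, j}. A clique must lie in a single bag of any decomposition, so no decomposition can have width below 3. Therefore the treewidth is 3.

Treewidth 3.
One such decomposition:
Bags: B1 = {a, b, f, i}  B2 = {a, b, d, f}  B3 = {a, b, e, f}  B4 = {a, b, c, i}  B5 = {a, c, i, j}  B6 = {b, e, f, h}  B7 = {c, g, i, j}
Tree: B1–B2, B1–B3, B1–B4, B4–B5, B3–B6, B5–B7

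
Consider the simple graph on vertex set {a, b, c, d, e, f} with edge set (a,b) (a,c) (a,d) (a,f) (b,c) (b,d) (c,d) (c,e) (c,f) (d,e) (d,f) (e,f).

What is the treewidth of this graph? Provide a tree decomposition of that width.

Treewidth 3.
One optimal decomposition is:
Bags: B1 = {a, b, c, d}  B2 = {a, c, d, f}  B3 = {c, d, e, f}
Tree: B1–B2, B2–B3

The largest bag has 4 vertices, giving width 3; this decomposition certifies tw(G) ≤ 3. Conversely, {c, d, e, f} is a clique of size 4, and the vertices of any clique must share a bag in every tree decomposition; so some bag has ≥ 4 vertices and tw(G) ≥ 3. Therefore the treewidth is 3.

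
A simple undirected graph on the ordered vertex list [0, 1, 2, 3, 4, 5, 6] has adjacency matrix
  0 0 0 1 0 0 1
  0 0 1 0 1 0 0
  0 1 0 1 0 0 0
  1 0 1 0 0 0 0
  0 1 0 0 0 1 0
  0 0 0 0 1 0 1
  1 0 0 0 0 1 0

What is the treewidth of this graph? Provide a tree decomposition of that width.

Each bag holds 3 vertices, so the decomposition has width 2, which upper-bounds the treewidth. For the lower bound, G contains the cycle 2–3–0–6–5–4–1–2, so G is not a forest; only forests have treewidth ≤ 1, hence tw(G) ≥ 2. Therefore the treewidth is 2.

Treewidth 2.
Bags: B1 = {0, 2, 3}  B2 = {0, 2, 6}  B3 = {2, 5, 6}  B4 = {2, 4, 5}  B5 = {1, 2, 4}
Tree: B1–B2, B2–B3, B3–B4, B4–B5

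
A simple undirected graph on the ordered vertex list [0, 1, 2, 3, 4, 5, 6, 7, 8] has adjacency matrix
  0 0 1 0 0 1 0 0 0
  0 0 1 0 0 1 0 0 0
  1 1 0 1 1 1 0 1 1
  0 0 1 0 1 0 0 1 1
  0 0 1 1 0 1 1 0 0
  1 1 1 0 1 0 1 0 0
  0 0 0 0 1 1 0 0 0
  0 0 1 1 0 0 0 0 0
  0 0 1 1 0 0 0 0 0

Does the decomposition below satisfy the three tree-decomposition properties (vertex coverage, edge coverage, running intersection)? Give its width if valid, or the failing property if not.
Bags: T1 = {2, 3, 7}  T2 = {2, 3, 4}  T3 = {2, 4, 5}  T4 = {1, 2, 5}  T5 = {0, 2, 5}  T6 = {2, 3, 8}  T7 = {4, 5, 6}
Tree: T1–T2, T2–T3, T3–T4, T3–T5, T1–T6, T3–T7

Vertex coverage: the bags together contain {0, 1, 2, 3, 4, 5, 6, 7, 8}, the full vertex set. Edge coverage: each edge of G has both endpoints in at least one bag. Running intersection: for every vertex, the bags containing it form a connected subtree. All three properties hold, so this is a valid tree decomposition of width max|bag| − 1 = 2, and hence tw(G) ≤ 2.

Yes; width 2.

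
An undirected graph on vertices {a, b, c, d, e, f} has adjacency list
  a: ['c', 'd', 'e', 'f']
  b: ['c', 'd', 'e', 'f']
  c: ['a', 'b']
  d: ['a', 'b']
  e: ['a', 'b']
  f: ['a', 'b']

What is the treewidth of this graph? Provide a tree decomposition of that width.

Treewidth 2.
One optimal decomposition is:
Bags: B1 = {a, b, d}  B2 = {a, b, f}  B3 = {a, b, c}  B4 = {a, b, e}
Tree: B1–B2, B2–B3, B3–B4

The largest bag has 3 vertices, giving width 2; this decomposition certifies tw(G) ≤ 2. The edges b–d–a–f–b form a cycle, so G is not a tree and its treewidth is at least 2. Combining the bounds, tw(G) = 2.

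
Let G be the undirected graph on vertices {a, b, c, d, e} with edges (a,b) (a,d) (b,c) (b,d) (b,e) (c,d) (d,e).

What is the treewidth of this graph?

A width-2 tree decomposition is:
Bags: B1 = {b, c, d}  B2 = {b, d, e}  B3 = {a, b, d}
Tree: B1–B2, B2–B3
The largest bag has 3 vertices, giving width 2; this decomposition certifies tw(G) ≤ 2. On the other hand G contains the 3-clique {b, d, e}. A clique must lie in a single bag of any decomposition, so no decomposition can have width below 2. The upper and lower bounds meet at 2, so that is the treewidth.

2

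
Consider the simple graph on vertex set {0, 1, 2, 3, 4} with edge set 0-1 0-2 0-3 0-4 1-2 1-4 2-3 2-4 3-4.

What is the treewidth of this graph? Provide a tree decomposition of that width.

Treewidth 3.
Bags: B1 = {0, 2, 3, 4}  B2 = {0, 1, 2, 4}
Tree: B1–B2

The largest bag has 4 vertices, giving width 3; this decomposition certifies tw(G) ≤ 3. For the lower bound, the 4 vertices {0, 1, 2, 4} are pairwise adjacent, and any tree decomposition puts a clique entirely inside one bag — forcing width ≥ 3. The upper and lower bounds meet at 3, so that is the treewidth.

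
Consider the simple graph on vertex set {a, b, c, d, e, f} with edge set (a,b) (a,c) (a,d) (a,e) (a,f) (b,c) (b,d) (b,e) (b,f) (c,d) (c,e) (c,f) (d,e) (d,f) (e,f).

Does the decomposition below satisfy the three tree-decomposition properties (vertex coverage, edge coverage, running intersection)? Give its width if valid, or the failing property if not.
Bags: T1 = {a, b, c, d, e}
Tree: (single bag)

No — vertex f appears in no bag.

A tree decomposition must satisfy three properties: every vertex lies in some bag; for every edge, both endpoints lie together in some bag; and for every vertex, the bags containing it form a connected subtree. Here vertex f appears in no bag, so the decomposition is invalid.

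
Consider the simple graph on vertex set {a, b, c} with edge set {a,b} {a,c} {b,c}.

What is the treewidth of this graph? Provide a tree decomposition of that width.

A single bag containing all 3 vertices is trivially a valid decomposition of width 2. On the other hand G contains the 3-clique {a, b, c}. A clique must lie in a single bag of any decomposition, so no decomposition can have width below 2. Therefore the treewidth is 2.

Treewidth 2.
One optimal decomposition is:
Bags: B1 = {a, b, c}
Tree: (single bag)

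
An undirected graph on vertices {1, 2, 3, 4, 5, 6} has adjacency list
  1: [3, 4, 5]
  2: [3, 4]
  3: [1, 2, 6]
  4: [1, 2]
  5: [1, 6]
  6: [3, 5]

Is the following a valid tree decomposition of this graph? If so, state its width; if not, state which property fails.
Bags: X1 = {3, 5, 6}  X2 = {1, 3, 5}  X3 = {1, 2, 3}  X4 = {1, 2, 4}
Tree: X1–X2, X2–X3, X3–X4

Every vertex of G appears in some bag (union = {1, 2, 3, 4, 5, 6}); every edge is covered by a bag; and for each vertex v the set of bags containing v is connected in the bag tree. The decomposition is therefore valid. The largest bag has 3 vertices, so the width is 2.

Yes; width 2.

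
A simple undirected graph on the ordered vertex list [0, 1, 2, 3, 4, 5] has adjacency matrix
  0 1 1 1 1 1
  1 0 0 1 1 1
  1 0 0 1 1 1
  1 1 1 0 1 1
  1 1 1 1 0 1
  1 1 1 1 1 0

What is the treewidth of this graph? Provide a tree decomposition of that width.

The largest bag has 5 vertices, giving width 4; this decomposition certifies tw(G) ≤ 4. On the other hand G contains the 5-clique {0, 1, 3, 4, 5}. A clique must lie in a single bag of any decomposition, so no decomposition can have width below 4. The upper and lower bounds meet at 4, so that is the treewidth.

Treewidth 4.
Bags: B1 = {0, 1, 3, 4, 5}  B2 = {0, 2, 3, 4, 5}
Tree: B1–B2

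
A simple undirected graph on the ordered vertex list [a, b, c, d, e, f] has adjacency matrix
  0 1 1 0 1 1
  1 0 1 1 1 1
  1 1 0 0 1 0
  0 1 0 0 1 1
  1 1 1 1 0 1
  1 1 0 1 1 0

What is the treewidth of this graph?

A width-3 tree decomposition is:
Bags: B1 = {a, b, e, f}  B2 = {a, b, c, e}  B3 = {b, d, e, f}
Tree: B1–B2, B1–B3
The largest bag has 4 vertices, giving width 3; this decomposition certifies tw(G) ≤ 3. Conversely, {a, b, c, e} is a clique of size 4, and the vertices of any clique must share a bag in every tree decomposition; so some bag has ≥ 4 vertices and tw(G) ≥ 3. Therefore the treewidth is 3.

3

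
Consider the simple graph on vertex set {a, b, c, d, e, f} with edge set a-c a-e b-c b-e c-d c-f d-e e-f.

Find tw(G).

2

A width-2 tree decomposition is:
Bags: B1 = {a, c, e}  B2 = {b, c, e}  B3 = {c, e, f}  B4 = {c, d, e}
Tree: B1–B2, B2–B3, B3–B4
The largest bag has 3 vertices, giving width 2; this decomposition certifies tw(G) ≤ 2. Since a–e–b–c–a is a cycle in G, G is not acyclic. Forests are exactly the graphs of treewidth ≤ 1, so tw(G) ≥ 2. Therefore the treewidth is 2.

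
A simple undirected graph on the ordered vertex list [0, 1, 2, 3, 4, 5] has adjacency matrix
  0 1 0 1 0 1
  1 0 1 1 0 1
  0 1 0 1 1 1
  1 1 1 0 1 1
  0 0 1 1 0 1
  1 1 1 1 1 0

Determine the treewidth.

A width-3 tree decomposition is:
Bags: B1 = {1, 2, 3, 5}  B2 = {2, 3, 4, 5}  B3 = {0, 1, 3, 5}
Tree: B1–B2, B1–B3
The largest bag has 4 vertices, giving width 3; this decomposition certifies tw(G) ≤ 3. On the other hand G contains the 4-clique {0, 1, 3, 5}. A clique must lie in a single bag of any decomposition, so no decomposition can have width below 3. The upper and lower bounds meet at 3, so that is the treewidth.

3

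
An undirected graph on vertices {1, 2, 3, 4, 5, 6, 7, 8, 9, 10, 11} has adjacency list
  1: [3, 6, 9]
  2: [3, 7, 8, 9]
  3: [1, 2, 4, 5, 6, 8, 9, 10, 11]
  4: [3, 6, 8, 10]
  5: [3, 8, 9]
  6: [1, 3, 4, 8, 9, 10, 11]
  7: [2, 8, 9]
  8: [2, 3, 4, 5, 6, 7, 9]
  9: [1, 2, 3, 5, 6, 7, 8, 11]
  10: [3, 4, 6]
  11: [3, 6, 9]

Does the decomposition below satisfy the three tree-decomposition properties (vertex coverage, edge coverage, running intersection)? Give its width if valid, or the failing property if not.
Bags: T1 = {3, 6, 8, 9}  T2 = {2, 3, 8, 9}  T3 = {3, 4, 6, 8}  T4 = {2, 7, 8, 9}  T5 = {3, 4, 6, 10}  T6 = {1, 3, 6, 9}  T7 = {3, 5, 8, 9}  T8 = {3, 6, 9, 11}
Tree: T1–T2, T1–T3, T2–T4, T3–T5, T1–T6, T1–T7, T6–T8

Vertex coverage: the bags together contain {1, 2, 3, 4, 5, 6, 7, 8, 9, 10, 11}, the full vertex set. Edge coverage: each edge of G has both endpoints in at least one bag. Running intersection: for every vertex, the bags containing it form a connected subtree. All three properties hold, so this is a valid tree decomposition of width max|bag| − 1 = 3, and hence tw(G) ≤ 3.

Yes; width 3.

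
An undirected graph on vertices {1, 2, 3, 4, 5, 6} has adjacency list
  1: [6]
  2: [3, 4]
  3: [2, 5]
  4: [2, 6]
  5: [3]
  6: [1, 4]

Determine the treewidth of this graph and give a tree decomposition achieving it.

Every bag has size at most 2, so the width is 2 − 1 = 1 and tw(G) ≤ 1. Since G has at least one edge (e.g. 4–2), it is not an edgeless graph, so tw(G) ≥ 1. Hence tw(G) = 1 exactly.

Treewidth 1.
Bags: B1 = {2, 4}  B2 = {2, 3}  B3 = {3, 5}  B4 = {4, 6}  B5 = {1, 6}
Tree: B1–B2, B2–B3, B1–B4, B4–B5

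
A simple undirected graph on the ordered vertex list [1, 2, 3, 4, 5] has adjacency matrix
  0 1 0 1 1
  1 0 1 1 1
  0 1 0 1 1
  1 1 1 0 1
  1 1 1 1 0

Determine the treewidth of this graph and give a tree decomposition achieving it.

Treewidth 3.
Bags: B1 = {2, 3, 4, 5}  B2 = {1, 2, 4, 5}
Tree: B1–B2

Each bag holds 4 vertices, so the decomposition has width 3, which upper-bounds the treewidth. For the lower bound, the 4 vertices {1, 2, 4, 5} are pairwise adjacent, and any tree decomposition puts a clique entirely inside one bag — forcing width ≥ 3. Combining the bounds, tw(G) = 3.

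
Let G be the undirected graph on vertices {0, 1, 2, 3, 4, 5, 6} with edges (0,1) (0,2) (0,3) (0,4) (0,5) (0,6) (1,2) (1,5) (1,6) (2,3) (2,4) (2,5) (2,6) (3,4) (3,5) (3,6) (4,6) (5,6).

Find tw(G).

A width-4 tree decomposition is:
Bags: B1 = {0, 2, 3, 5, 6}  B2 = {0, 2, 3, 4, 6}  B3 = {0, 1, 2, 5, 6}
Tree: B1–B2, B1–B3
Every bag has size at most 5, so the width is 5 − 1 = 4 and tw(G) ≤ 4. On the other hand G contains the 5-clique {0, 1, 2, 5, 6}. A clique must lie in a single bag of any decomposition, so no decomposition can have width below 4. The upper and lower bounds meet at 4, so that is the treewidth.

4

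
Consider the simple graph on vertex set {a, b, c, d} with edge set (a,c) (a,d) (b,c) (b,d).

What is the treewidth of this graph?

2

A width-2 tree decomposition is:
Bags: B1 = {a, b, c}  B2 = {a, b, d}
Tree: B1–B2
Every bag has size at most 3, so the width is 3 − 1 = 2 and tw(G) ≤ 2. The edges b–c–a–d–b form a cycle, so G is not a tree and its treewidth is at least 2. Hence tw(G) = 2 exactly.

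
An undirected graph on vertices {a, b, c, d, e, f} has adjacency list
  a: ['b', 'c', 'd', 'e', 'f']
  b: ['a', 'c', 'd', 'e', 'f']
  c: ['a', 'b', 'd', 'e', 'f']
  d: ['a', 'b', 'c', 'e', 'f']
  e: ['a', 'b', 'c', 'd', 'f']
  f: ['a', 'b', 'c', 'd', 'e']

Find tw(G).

A width-5 tree decomposition is:
Bags: B1 = {a, b, c, d, e, f}
Tree: (single bag)
A single bag containing all 6 vertices is trivially a valid decomposition of width 5. On the other hand G contains the 6-clique {a, b, c, d, e, f}. A clique must lie in a single bag of any decomposition, so no decomposition can have width below 5. Combining the bounds, tw(G) = 5.

5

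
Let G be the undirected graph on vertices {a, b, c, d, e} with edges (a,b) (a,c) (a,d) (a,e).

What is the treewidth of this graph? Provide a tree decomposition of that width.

Treewidth 1.
One optimal decomposition is:
Bags: B1 = {a, e}  B2 = {a, b}  B3 = {a, d}  B4 = {a, c}
Tree: B1–B2, B1–B3, B3–B4

The largest bag has 2 vertices, giving width 1; this decomposition certifies tw(G) ≤ 1. Any graph with an edge has treewidth ≥ 1, and G has the edge a–e. Hence tw(G) = 1 exactly.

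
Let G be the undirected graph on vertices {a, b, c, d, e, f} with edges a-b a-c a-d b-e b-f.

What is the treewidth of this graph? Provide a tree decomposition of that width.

Each bag holds 2 vertices, so the decomposition has width 1, which upper-bounds the treewidth. G has an edge, so its treewidth is at least 1. Hence tw(G) = 1 exactly.

Treewidth 1.
One optimal decomposition is:
Bags: B1 = {b, e}  B2 = {a, b}  B3 = {b, f}  B4 = {a, d}  B5 = {a, c}
Tree: B1–B2, B2–B3, B2–B4, B4–B5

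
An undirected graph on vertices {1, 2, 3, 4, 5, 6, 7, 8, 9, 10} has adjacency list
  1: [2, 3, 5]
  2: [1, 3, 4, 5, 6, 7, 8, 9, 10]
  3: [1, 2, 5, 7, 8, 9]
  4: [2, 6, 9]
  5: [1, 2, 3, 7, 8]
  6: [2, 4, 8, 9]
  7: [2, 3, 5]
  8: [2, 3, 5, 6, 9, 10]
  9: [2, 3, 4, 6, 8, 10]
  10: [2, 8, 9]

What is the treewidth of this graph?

3

A width-3 tree decomposition is:
Bags: B1 = {2, 3, 8, 9}  B2 = {2, 6, 8, 9}  B3 = {2, 3, 5, 8}  B4 = {2, 8, 9, 10}  B5 = {1, 2, 3, 5}  B6 = {2, 3, 5, 7}  B7 = {2, 4, 6, 9}
Tree: B1–B2, B1–B3, B1–B4, B3–B5, B3–B6, B2–B7
The largest bag has 4 vertices, giving width 3; this decomposition certifies tw(G) ≤ 3. Conversely, {2, 8, 9, 10} is a clique of size 4, and the vertices of any clique must share a bag in every tree decomposition; so some bag has ≥ 4 vertices and tw(G) ≥ 3. Combining the bounds, tw(G) = 3.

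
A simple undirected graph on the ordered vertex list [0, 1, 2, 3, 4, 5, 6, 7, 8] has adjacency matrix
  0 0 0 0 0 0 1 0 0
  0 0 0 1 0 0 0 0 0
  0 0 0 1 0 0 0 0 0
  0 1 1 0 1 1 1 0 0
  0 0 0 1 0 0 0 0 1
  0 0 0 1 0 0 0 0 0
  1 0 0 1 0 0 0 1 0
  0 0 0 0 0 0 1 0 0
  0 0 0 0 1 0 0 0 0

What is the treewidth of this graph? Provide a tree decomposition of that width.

The largest bag has 2 vertices, giving width 1; this decomposition certifies tw(G) ≤ 1. G has an edge, so its treewidth is at least 1. Hence tw(G) = 1 exactly.

Treewidth 1.
Bags: B1 = {2, 3}  B2 = {1, 3}  B3 = {3, 6}  B4 = {6, 7}  B5 = {3, 4}  B6 = {3, 5}  B7 = {4, 8}  B8 = {0, 6}
Tree: B1–B2, B1–B3, B3–B4, B1–B5, B2–B6, B5–B7, B4–B8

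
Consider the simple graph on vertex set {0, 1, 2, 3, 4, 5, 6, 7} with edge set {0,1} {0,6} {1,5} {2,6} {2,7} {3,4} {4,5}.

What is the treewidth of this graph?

1

A width-1 tree decomposition is:
Bags: B1 = {3, 4}  B2 = {4, 5}  B3 = {1, 5}  B4 = {0, 1}  B5 = {0, 6}  B6 = {2, 6}  B7 = {2, 7}
Tree: B1–B2, B2–B3, B3–B4, B4–B5, B5–B6, B6–B7
Each bag holds 2 vertices, so the decomposition has width 1, which upper-bounds the treewidth. Since G has at least one edge (e.g. 3–4), it is not an edgeless graph, so tw(G) ≥ 1. The upper and lower bounds meet at 1, so that is the treewidth.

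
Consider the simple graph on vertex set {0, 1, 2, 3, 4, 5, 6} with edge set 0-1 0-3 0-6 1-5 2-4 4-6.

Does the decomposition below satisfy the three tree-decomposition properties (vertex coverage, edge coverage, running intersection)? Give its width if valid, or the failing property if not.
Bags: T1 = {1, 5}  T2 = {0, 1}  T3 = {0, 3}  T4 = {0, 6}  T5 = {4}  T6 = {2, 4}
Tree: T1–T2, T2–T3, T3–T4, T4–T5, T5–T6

A tree decomposition must satisfy three properties: every vertex lies in some bag; for every edge, both endpoints lie together in some bag; and for every vertex, the bags containing it form a connected subtree. Here edge (6,4) lies in no bag, so the decomposition is invalid.

No — edge (6,4) lies in no bag.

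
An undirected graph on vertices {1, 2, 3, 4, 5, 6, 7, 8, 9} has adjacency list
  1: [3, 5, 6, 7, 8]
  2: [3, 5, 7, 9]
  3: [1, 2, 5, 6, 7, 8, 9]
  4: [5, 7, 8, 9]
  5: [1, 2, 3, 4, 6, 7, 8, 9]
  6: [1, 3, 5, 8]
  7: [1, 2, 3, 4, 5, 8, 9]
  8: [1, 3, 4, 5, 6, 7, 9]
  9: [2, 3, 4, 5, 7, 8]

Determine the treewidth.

A width-4 tree decomposition is:
Bags: B1 = {2, 3, 5, 7, 9}  B2 = {3, 5, 7, 8, 9}  B3 = {1, 3, 5, 7, 8}  B4 = {1, 3, 5, 6, 8}  B5 = {4, 5, 7, 8, 9}
Tree: B1–B2, B2–B3, B3–B4, B2–B5
The largest bag has 5 vertices, giving width 4; this decomposition certifies tw(G) ≤ 4. Conversely, {1, 3, 5, 6, 8} is a clique of size 5, and the vertices of any clique must share a bag in every tree decomposition; so some bag has ≥ 5 vertices and tw(G) ≥ 4. Hence tw(G) = 4 exactly.

4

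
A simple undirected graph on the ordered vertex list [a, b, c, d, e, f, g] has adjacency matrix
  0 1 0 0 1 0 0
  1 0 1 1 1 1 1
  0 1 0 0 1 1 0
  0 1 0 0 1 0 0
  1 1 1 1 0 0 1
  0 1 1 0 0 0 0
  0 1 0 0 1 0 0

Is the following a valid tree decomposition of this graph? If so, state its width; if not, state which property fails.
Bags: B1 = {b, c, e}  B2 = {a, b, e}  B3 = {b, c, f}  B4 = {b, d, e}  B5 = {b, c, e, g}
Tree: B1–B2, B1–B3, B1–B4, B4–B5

No — bags containing vertex c are not connected in the tree.

A tree decomposition must satisfy three properties: every vertex lies in some bag; for every edge, both endpoints lie together in some bag; and for every vertex, the bags containing it form a connected subtree. Here bags containing vertex c are not connected in the tree, so the decomposition is invalid.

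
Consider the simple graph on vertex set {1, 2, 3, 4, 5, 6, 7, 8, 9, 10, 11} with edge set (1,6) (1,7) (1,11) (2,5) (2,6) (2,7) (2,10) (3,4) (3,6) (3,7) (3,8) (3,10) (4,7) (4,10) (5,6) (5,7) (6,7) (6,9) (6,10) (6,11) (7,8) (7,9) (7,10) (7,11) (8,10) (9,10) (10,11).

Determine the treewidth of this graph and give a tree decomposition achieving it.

The largest bag has 4 vertices, giving width 3; this decomposition certifies tw(G) ≤ 3. Conversely, {3, 7, 8, 10} is a clique of size 4, and the vertices of any clique must share a bag in every tree decomposition; so some bag has ≥ 4 vertices and tw(G) ≥ 3. Therefore the treewidth is 3.

Treewidth 3.
One optimal decomposition is:
Bags: B1 = {3, 6, 7, 10}  B2 = {6, 7, 9, 10}  B3 = {6, 7, 10, 11}  B4 = {2, 6, 7, 10}  B5 = {1, 6, 7, 11}  B6 = {3, 7, 8, 10}  B7 = {2, 5, 6, 7}  B8 = {3, 4, 7, 10}
Tree: B1–B2, B2–B3, B3–B4, B3–B5, B1–B6, B4–B7, B6–B8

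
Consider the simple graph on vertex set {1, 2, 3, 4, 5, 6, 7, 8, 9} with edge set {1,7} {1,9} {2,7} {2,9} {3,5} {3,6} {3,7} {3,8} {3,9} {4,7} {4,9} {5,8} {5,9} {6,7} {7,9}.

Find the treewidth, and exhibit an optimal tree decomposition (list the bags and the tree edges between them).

Each bag holds 3 vertices, so the decomposition has width 2, which upper-bounds the treewidth. Conversely, {3, 5, 8} is a clique of size 3, and the vertices of any clique must share a bag in every tree decomposition; so some bag has ≥ 3 vertices and tw(G) ≥ 2. The upper and lower bounds meet at 2, so that is the treewidth.

Treewidth 2.
One such decomposition:
Bags: B1 = {3, 7, 9}  B2 = {2, 7, 9}  B3 = {3, 5, 9}  B4 = {3, 6, 7}  B5 = {3, 5, 8}  B6 = {4, 7, 9}  B7 = {1, 7, 9}
Tree: B1–B2, B1–B3, B1–B4, B3–B5, B2–B6, B1–B7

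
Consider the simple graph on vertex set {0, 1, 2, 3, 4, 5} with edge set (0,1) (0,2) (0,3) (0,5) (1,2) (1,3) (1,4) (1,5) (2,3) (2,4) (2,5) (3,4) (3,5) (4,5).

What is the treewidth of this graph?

4

A width-4 tree decomposition is:
Bags: B1 = {0, 1, 2, 3, 5}  B2 = {1, 2, 3, 4, 5}
Tree: B1–B2
Every bag has size at most 5, so the width is 5 − 1 = 4 and tw(G) ≤ 4. For the lower bound, the 5 vertices {0, 1, 2, 3, 5} are pairwise adjacent, and any tree decomposition puts a clique entirely inside one bag — forcing width ≥ 4. Therefore the treewidth is 4.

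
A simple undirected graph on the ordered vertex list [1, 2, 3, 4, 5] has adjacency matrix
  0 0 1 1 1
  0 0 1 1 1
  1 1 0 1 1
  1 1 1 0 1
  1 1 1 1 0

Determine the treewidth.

3

A width-3 tree decomposition is:
Bags: B1 = {2, 3, 4, 5}  B2 = {1, 3, 4, 5}
Tree: B1–B2
The largest bag has 4 vertices, giving width 3; this decomposition certifies tw(G) ≤ 3. Conversely, {1, 3, 4, 5} is a clique of size 4, and the vertices of any clique must share a bag in every tree decomposition; so some bag has ≥ 4 vertices and tw(G) ≥ 3. Combining the bounds, tw(G) = 3.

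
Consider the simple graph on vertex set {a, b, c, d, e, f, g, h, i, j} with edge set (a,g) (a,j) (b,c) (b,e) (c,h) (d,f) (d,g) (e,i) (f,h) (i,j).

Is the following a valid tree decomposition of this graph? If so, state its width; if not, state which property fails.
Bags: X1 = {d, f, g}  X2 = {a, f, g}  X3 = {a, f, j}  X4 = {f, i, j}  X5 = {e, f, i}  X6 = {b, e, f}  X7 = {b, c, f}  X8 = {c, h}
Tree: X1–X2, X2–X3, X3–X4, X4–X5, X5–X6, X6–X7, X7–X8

A tree decomposition must satisfy three properties: every vertex lies in some bag; for every edge, both endpoints lie together in some bag; and for every vertex, the bags containing it form a connected subtree. Here edge (f,h) lies in no bag, so the decomposition is invalid.

No — edge (f,h) lies in no bag.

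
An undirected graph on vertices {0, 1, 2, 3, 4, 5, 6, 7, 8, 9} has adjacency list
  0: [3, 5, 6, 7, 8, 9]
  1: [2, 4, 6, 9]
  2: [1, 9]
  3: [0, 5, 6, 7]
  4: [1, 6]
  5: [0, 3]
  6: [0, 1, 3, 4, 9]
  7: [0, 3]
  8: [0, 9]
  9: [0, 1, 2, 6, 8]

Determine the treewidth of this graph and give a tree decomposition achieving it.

Treewidth 2.
One such decomposition:
Bags: B1 = {1, 6, 9}  B2 = {0, 6, 9}  B3 = {0, 8, 9}  B4 = {0, 3, 6}  B5 = {0, 3, 5}  B6 = {1, 4, 6}  B7 = {0, 3, 7}  B8 = {1, 2, 9}
Tree: B1–B2, B2–B3, B2–B4, B4–B5, B1–B6, B4–B7, B1–B8

The largest bag has 3 vertices, giving width 2; this decomposition certifies tw(G) ≤ 2. For the lower bound, the 3 vertices {0, 8, 9} are pairwise adjacent, and any tree decomposition puts a clique entirely inside one bag — forcing width ≥ 2. Combining the bounds, tw(G) = 2.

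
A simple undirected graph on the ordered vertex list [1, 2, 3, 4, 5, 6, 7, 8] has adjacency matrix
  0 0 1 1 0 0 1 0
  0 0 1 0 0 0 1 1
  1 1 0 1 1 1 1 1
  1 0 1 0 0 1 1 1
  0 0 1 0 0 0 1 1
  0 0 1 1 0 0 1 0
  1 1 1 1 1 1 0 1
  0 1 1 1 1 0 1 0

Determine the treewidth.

3

A width-3 tree decomposition is:
Bags: B1 = {3, 5, 7, 8}  B2 = {2, 3, 7, 8}  B3 = {3, 4, 7, 8}  B4 = {1, 3, 4, 7}  B5 = {3, 4, 6, 7}
Tree: B1–B2, B2–B3, B3–B4, B4–B5
Every bag has size at most 4, so the width is 4 − 1 = 3 and tw(G) ≤ 3. For the lower bound, the 4 vertices {2, 3, 7, 8} are pairwise adjacent, and any tree decomposition puts a clique entirely inside one bag — forcing width ≥ 3. Combining the bounds, tw(G) = 3.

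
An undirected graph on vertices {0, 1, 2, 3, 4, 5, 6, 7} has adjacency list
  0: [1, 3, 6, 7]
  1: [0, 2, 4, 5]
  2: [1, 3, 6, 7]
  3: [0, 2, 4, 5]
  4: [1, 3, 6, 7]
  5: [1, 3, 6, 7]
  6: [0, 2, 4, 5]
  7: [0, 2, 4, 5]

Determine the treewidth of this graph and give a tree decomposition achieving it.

Each bag holds 5 vertices, so the decomposition has width 4, which upper-bounds the treewidth. For the lower bound: the 5 vertex sets {2,6}, {5,7}, {1,4}, {0}, {3} are disjoint, each induces a connected subgraph, and every pair is joined by at least one edge of G. Contracting each set to a single vertex therefore yields K_{5} as a minor, and since treewidth is minor-monotone, tw(G) ≥ tw(K_{5}) = 4. Hence tw(G) = 4 exactly.

Treewidth 4.
One such decomposition:
Bags: B1 = {0, 2, 4, 5, 6}  B2 = {0, 2, 4, 5, 7}  B3 = {0, 1, 2, 4, 5}  B4 = {0, 2, 3, 4, 5}
Tree: B1–B2, B2–B3, B3–B4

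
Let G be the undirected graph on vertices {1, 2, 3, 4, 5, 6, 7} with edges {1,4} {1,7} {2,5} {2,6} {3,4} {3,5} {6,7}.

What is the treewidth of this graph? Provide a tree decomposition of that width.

Every bag has size at most 3, so the width is 3 − 1 = 2 and tw(G) ≤ 2. The edges 1–7–6–2–5–3–4–1 form a cycle, so G is not a tree and its treewidth is at least 2. The upper and lower bounds meet at 2, so that is the treewidth.

Treewidth 2.
Bags: B1 = {1, 6, 7}  B2 = {1, 2, 6}  B3 = {1, 2, 5}  B4 = {1, 3, 5}  B5 = {1, 3, 4}
Tree: B1–B2, B2–B3, B3–B4, B4–B5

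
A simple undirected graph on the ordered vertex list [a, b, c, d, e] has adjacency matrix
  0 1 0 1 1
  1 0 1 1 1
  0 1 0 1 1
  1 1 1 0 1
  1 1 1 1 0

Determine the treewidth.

A width-3 tree decomposition is:
Bags: B1 = {b, c, d, e}  B2 = {a, b, d, e}
Tree: B1–B2
Every bag has size at most 4, so the width is 4 − 1 = 3 and tw(G) ≤ 3. For the lower bound, the 4 vertices {b, c, d, e} are pairwise adjacent, and any tree decomposition puts a clique entirely inside one bag — forcing width ≥ 3. Hence tw(G) = 3 exactly.

3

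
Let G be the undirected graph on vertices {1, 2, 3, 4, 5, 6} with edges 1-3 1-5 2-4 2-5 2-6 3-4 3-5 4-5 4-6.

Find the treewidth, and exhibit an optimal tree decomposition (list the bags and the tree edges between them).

Treewidth 2.
One such decomposition:
Bags: B1 = {3, 4, 5}  B2 = {2, 4, 5}  B3 = {1, 3, 5}  B4 = {2, 4, 6}
Tree: B1–B2, B1–B3, B2–B4

Each bag holds 3 vertices, so the decomposition has width 2, which upper-bounds the treewidth. On the other hand G contains the 3-clique {1, 3, 5}. A clique must lie in a single bag of any decomposition, so no decomposition can have width below 2. Therefore the treewidth is 2.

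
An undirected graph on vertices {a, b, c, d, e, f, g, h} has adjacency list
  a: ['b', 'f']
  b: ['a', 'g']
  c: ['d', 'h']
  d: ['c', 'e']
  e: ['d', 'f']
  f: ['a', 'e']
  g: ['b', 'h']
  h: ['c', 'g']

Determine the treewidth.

2

A width-2 tree decomposition is:
Bags: B1 = {b, g, h}  B2 = {a, b, h}  B3 = {a, f, h}  B4 = {e, f, h}  B5 = {d, e, h}  B6 = {c, d, h}
Tree: B1–B2, B2–B3, B3–B4, B4–B5, B5–B6
Every bag has size at most 3, so the width is 3 − 1 = 2 and tw(G) ≤ 2. The edges h–g–b–a–f–e–d–c–h form a cycle, so G is not a tree and its treewidth is at least 2. Therefore the treewidth is 2.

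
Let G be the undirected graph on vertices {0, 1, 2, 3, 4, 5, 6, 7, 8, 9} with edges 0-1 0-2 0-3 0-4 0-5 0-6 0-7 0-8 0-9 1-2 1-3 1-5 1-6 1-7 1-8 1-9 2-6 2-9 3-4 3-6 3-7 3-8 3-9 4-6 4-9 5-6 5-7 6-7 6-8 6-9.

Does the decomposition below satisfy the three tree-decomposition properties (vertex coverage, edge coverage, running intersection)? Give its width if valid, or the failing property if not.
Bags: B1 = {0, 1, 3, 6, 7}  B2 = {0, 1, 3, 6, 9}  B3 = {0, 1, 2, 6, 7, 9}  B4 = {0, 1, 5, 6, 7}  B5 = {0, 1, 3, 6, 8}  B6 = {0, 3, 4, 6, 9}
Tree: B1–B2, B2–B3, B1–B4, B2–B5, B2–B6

A tree decomposition must satisfy three properties: every vertex lies in some bag; for every edge, both endpoints lie together in some bag; and for every vertex, the bags containing it form a connected subtree. Here bags containing vertex 7 are not connected in the tree, so the decomposition is invalid.

No — bags containing vertex 7 are not connected in the tree.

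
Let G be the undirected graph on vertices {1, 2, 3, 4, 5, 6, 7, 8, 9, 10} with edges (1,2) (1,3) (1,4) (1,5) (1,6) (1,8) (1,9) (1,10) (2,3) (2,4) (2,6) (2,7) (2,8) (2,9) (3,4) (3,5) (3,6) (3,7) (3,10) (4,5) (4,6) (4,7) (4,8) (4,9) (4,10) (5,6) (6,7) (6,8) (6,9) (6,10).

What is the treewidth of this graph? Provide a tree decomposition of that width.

Every bag has size at most 5, so the width is 5 − 1 = 4 and tw(G) ≤ 4. Conversely, {1, 2, 4, 6, 8} is a clique of size 5, and the vertices of any clique must share a bag in every tree decomposition; so some bag has ≥ 5 vertices and tw(G) ≥ 4. Therefore the treewidth is 4.

Treewidth 4.
One optimal decomposition is:
Bags: B1 = {1, 2, 3, 4, 6}  B2 = {1, 2, 4, 6, 9}  B3 = {1, 2, 4, 6, 8}  B4 = {1, 3, 4, 5, 6}  B5 = {2, 3, 4, 6, 7}  B6 = {1, 3, 4, 6, 10}
Tree: B1–B2, B1–B3, B1–B4, B1–B5, B1–B6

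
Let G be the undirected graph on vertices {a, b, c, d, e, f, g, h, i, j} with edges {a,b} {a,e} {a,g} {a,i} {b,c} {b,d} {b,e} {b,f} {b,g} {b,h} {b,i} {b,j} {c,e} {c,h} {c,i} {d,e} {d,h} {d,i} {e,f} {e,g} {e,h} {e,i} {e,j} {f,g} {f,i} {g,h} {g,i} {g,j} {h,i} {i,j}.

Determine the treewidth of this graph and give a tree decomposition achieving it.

Treewidth 4.
One optimal decomposition is:
Bags: B1 = {b, e, g, h, i}  B2 = {b, c, e, h, i}  B3 = {a, b, e, g, i}  B4 = {b, e, f, g, i}  B5 = {b, d, e, h, i}  B6 = {b, e, g, i, j}
Tree: B1–B2, B1–B3, B3–B4, B1–B5, B1–B6

Every bag has size at most 5, so the width is 5 − 1 = 4 and tw(G) ≤ 4. Conversely, {b, d, e, h, i} is a clique of size 5, and the vertices of any clique must share a bag in every tree decomposition; so some bag has ≥ 5 vertices and tw(G) ≥ 4. Combining the bounds, tw(G) = 4.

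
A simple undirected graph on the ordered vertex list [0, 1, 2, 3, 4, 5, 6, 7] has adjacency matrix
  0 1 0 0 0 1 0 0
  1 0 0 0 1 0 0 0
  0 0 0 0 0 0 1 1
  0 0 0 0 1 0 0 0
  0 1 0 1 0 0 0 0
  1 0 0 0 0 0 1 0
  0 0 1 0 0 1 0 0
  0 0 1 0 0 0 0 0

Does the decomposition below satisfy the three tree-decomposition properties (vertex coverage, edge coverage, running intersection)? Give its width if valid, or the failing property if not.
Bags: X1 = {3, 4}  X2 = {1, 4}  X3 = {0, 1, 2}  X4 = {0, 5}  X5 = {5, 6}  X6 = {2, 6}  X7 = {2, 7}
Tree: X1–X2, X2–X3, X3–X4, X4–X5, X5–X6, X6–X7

No — bags containing vertex 2 are not connected in the tree.

A tree decomposition must satisfy three properties: every vertex lies in some bag; for every edge, both endpoints lie together in some bag; and for every vertex, the bags containing it form a connected subtree. Here bags containing vertex 2 are not connected in the tree, so the decomposition is invalid.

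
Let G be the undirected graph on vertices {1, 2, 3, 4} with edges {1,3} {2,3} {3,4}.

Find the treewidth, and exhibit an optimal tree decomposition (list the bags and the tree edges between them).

Treewidth 1.
One such decomposition:
Bags: B1 = {3, 4}  B2 = {2, 3}  B3 = {1, 3}
Tree: B1–B2, B1–B3

The largest bag has 2 vertices, giving width 1; this decomposition certifies tw(G) ≤ 1. Any graph with an edge has treewidth ≥ 1, and G has the edge 4–3. Combining the bounds, tw(G) = 1.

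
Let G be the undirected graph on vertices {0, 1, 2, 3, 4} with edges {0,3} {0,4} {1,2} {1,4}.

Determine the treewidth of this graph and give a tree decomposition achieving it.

Every bag has size at most 2, so the width is 2 − 1 = 1 and tw(G) ≤ 1. Any graph with an edge has treewidth ≥ 1, and G has the edge 3–0. Therefore the treewidth is 1.

Treewidth 1.
One optimal decomposition is:
Bags: B1 = {0, 3}  B2 = {0, 4}  B3 = {1, 4}  B4 = {1, 2}
Tree: B1–B2, B2–B3, B3–B4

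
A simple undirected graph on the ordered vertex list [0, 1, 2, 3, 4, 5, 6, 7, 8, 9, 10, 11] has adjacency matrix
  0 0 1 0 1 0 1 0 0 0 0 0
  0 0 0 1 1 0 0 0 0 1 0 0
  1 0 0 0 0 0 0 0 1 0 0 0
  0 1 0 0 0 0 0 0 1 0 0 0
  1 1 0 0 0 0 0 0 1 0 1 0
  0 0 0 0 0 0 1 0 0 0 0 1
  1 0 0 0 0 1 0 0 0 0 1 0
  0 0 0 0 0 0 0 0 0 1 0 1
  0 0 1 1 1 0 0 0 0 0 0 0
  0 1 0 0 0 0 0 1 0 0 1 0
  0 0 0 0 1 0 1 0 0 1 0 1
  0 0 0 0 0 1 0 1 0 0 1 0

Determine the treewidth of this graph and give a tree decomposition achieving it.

Treewidth 3.
One optimal decomposition is:
Bags: B1 = {0, 2, 3, 8}  B2 = {0, 3, 4, 8}  B3 = {0, 1, 3, 4}  B4 = {0, 1, 4, 6}  B5 = {1, 4, 6, 10}  B6 = {1, 6, 9, 10}  B7 = {5, 6, 9, 10}  B8 = {5, 9, 10, 11}  B9 = {5, 7, 9, 11}
Tree: B1–B2, B2–B3, B3–B4, B4–B5, B5–B6, B6–B7, B7–B8, B8–B9

Every bag has size at most 4, so the width is 4 − 1 = 3 and tw(G) ≤ 3. For the lower bound: the 4 vertex sets {2,3,8}, {0}, {4}, {1,6,9,10} are disjoint, each induces a connected subgraph, and every pair is joined by at least one edge of G. Contracting each set to a single vertex therefore yields K_{4} as a minor, and since treewidth is minor-monotone, tw(G) ≥ tw(K_{4}) = 3. Therefore the treewidth is 3.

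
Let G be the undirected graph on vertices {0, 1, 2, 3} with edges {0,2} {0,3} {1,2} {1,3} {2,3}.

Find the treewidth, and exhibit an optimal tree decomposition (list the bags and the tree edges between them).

The largest bag has 3 vertices, giving width 2; this decomposition certifies tw(G) ≤ 2. Conversely, {0, 2, 3} is a clique of size 3, and the vertices of any clique must share a bag in every tree decomposition; so some bag has ≥ 3 vertices and tw(G) ≥ 2. Therefore the treewidth is 2.

Treewidth 2.
One such decomposition:
Bags: B1 = {0, 2, 3}  B2 = {1, 2, 3}
Tree: B1–B2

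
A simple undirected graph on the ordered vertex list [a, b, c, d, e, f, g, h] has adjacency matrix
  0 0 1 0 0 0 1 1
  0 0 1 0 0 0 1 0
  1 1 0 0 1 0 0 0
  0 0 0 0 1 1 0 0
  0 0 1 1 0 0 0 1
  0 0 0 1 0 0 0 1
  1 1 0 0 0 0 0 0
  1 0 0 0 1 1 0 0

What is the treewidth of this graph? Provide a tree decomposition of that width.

Treewidth 2.
One such decomposition:
Bags: B1 = {b, c, g}  B2 = {a, c, g}  B3 = {a, c, e}  B4 = {a, e, h}  B5 = {d, e, h}  B6 = {d, f, h}
Tree: B1–B2, B2–B3, B3–B4, B4–B5, B5–B6

Every bag has size at most 3, so the width is 3 − 1 = 2 and tw(G) ≤ 2. The edges b–g–a–c–b form a cycle, so G is not a tree and its treewidth is at least 2. Combining the bounds, tw(G) = 2.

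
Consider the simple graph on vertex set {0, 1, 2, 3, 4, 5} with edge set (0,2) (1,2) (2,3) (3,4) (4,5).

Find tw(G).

1

A width-1 tree decomposition is:
Bags: B1 = {2, 3}  B2 = {3, 4}  B3 = {4, 5}  B4 = {0, 2}  B5 = {1, 2}
Tree: B1–B2, B2–B3, B1–B4, B1–B5
Every bag has size at most 2, so the width is 2 − 1 = 1 and tw(G) ≤ 1. Any graph with an edge has treewidth ≥ 1, and G has the edge 2–3. Therefore the treewidth is 1.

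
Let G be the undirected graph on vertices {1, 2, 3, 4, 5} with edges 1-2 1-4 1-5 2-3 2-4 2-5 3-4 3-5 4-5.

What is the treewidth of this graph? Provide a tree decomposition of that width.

Treewidth 3.
Bags: B1 = {1, 2, 4, 5}  B2 = {2, 3, 4, 5}
Tree: B1–B2

Every bag has size at most 4, so the width is 4 − 1 = 3 and tw(G) ≤ 3. For the lower bound, the 4 vertices {1, 2, 4, 5} are pairwise adjacent, and any tree decomposition puts a clique entirely inside one bag — forcing width ≥ 3. Hence tw(G) = 3 exactly.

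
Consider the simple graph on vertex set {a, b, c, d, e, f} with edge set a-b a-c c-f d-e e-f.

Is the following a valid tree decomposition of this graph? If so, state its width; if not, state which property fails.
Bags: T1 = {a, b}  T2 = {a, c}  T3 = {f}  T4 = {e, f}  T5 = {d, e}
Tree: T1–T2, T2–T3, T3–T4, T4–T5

A tree decomposition must satisfy three properties: every vertex lies in some bag; for every edge, both endpoints lie together in some bag; and for every vertex, the bags containing it form a connected subtree. Here edge (c,f) lies in no bag, so the decomposition is invalid.

No — edge (c,f) lies in no bag.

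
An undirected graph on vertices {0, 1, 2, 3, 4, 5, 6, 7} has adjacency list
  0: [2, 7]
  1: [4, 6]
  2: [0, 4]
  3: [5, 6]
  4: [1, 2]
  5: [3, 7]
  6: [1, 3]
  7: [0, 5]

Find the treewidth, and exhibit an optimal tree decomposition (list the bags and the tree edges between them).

Treewidth 2.
One such decomposition:
Bags: B1 = {3, 5, 6}  B2 = {5, 6, 7}  B3 = {0, 6, 7}  B4 = {0, 2, 6}  B5 = {2, 4, 6}  B6 = {1, 4, 6}
Tree: B1–B2, B2–B3, B3–B4, B4–B5, B5–B6

Every bag has size at most 3, so the width is 3 − 1 = 2 and tw(G) ≤ 2. Since 6–3–5–7–0–2–4–1–6 is a cycle in G, G is not acyclic. Forests are exactly the graphs of treewidth ≤ 1, so tw(G) ≥ 2. Therefore the treewidth is 2.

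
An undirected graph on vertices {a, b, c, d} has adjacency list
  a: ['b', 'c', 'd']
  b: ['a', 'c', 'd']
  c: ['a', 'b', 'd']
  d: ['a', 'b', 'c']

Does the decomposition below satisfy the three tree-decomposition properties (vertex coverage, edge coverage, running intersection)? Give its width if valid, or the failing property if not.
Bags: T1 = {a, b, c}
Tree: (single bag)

No — vertex d appears in no bag.

A tree decomposition must satisfy three properties: every vertex lies in some bag; for every edge, both endpoints lie together in some bag; and for every vertex, the bags containing it form a connected subtree. Here vertex d appears in no bag, so the decomposition is invalid.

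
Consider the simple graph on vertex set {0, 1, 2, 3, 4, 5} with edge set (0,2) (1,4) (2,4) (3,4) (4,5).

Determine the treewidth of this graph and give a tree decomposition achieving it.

Each bag holds 2 vertices, so the decomposition has width 1, which upper-bounds the treewidth. Since G has at least one edge (e.g. 4–2), it is not an edgeless graph, so tw(G) ≥ 1. Hence tw(G) = 1 exactly.

Treewidth 1.
One such decomposition:
Bags: B1 = {2, 4}  B2 = {1, 4}  B3 = {4, 5}  B4 = {3, 4}  B5 = {0, 2}
Tree: B1–B2, B1–B3, B2–B4, B1–B5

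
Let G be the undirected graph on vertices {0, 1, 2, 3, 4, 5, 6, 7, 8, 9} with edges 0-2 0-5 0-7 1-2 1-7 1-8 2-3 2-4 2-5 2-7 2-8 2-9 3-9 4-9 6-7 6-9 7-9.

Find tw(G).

A width-2 tree decomposition is:
Bags: B1 = {2, 3, 9}  B2 = {2, 7, 9}  B3 = {6, 7, 9}  B4 = {1, 2, 7}  B5 = {1, 2, 8}  B6 = {2, 4, 9}  B7 = {0, 2, 7}  B8 = {0, 2, 5}
Tree: B1–B2, B2–B3, B2–B4, B4–B5, B2–B6, B4–B7, B7–B8
Every bag has size at most 3, so the width is 3 − 1 = 2 and tw(G) ≤ 2. For the lower bound, the 3 vertices {2, 3, 9} are pairwise adjacent, and any tree decomposition puts a clique entirely inside one bag — forcing width ≥ 2. Therefore the treewidth is 2.

2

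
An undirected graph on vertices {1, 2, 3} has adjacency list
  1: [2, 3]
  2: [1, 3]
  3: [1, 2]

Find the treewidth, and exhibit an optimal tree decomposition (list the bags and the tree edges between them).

Treewidth 2.
Bags: B1 = {1, 2, 3}
Tree: (single bag)

A single bag containing all 3 vertices is trivially a valid decomposition of width 2. Conversely, {1, 2, 3} is a clique of size 3, and the vertices of any clique must share a bag in every tree decomposition; so some bag has ≥ 3 vertices and tw(G) ≥ 2. Combining the bounds, tw(G) = 2.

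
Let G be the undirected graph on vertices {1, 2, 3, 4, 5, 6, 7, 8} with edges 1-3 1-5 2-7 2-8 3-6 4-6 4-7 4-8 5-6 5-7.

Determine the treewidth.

2

A width-2 tree decomposition is:
Bags: B1 = {1, 3, 5}  B2 = {3, 5, 6}  B3 = {5, 6, 7}  B4 = {4, 6, 7}  B5 = {2, 4, 7}  B6 = {2, 4, 8}
Tree: B1–B2, B2–B3, B3–B4, B4–B5, B5–B6
Every bag has size at most 3, so the width is 3 − 1 = 2 and tw(G) ≤ 2. For the lower bound, G contains the cycle 1–3–6–5–1, so G is not a forest; only forests have treewidth ≤ 1, hence tw(G) ≥ 2. Hence tw(G) = 2 exactly.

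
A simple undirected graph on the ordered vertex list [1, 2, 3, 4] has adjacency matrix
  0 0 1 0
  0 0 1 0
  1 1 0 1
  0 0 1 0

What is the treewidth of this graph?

A width-1 tree decomposition is:
Bags: B1 = {3, 4}  B2 = {1, 3}  B3 = {2, 3}
Tree: B1–B2, B2–B3
Each bag holds 2 vertices, so the decomposition has width 1, which upper-bounds the treewidth. Any graph with an edge has treewidth ≥ 1, and G has the edge 3–4. Hence tw(G) = 1 exactly.

1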